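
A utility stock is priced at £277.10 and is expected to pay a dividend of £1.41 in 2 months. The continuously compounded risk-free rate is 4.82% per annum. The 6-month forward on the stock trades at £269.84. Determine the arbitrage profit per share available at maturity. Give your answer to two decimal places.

£12.59 per share

PV(dividends) I = 1.41·e^(−0.0482·2/12) = 1.3987
Fair forward F* = (S − I)·e^(rT) = (277.10 − 1.3987)·e^0.024100 = 275.7013 × 1.024393 = 282.4265
Market £269.84 < fair 282.4265: forward underpriced → reverse cash-and-carry (short the stock, invest proceeds at r, pay the dividends, go long the forward).
Profit at T = |F_mkt − F*| = |269.84 − 282.4265| = £12.59 per share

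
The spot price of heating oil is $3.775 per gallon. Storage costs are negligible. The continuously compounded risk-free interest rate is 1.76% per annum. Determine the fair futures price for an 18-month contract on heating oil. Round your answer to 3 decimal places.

F = S·e^(rT) = 3.775 · e^(0.0176 × 18/12) = 3.775 · e^0.026400
= 3.775 × 1.026752 = $3.876 per gallon

$3.876 per gallon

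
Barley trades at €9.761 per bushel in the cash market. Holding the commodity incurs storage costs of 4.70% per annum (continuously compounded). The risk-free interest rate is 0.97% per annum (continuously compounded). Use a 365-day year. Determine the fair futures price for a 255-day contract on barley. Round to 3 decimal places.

Net carry = r + u − y = 0.0097 + 0.0470 − 0.0000 = 0.0567
F = S·e^((r+u−y)T) = 9.761 · e^(0.0567 × 255/365) = 9.761 · e^0.039612
= 9.761 × 1.040407 = €10.155 per bushel

€10.155 per bushel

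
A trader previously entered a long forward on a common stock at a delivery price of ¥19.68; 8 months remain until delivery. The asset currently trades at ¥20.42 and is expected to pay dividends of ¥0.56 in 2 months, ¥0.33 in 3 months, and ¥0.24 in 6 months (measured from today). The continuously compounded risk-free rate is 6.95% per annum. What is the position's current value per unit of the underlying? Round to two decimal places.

¥0.52

PV(remaining dividends) I = 0.56·e^(−0.0695·2/12) + 0.33·e^(−0.0695·3/12) + 0.24·e^(−0.0695·6/12) = 1.1097
Current forward F = (S − I)·e^(rT) = (20.42 − 1.1097)·e^(0.0695·8/12) = 19.3103 × 1.047423 = 20.2261
Value (long) = (F − K)·e^(−rT) = (20.2261 − 19.68) × 0.954724 = 0.5214
Value = ¥0.52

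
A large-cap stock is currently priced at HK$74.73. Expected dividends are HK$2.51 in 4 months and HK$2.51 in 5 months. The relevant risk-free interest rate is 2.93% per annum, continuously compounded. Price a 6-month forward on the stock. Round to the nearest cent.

HK$70.79

PV(dividends) I = 2.51·e^(−0.0293·4/12) + 2.51·e^(−0.0293·5/12)
I = 2.4856 + 2.4795 = 4.9651
F = (S − I)·e^(rT) = (74.73 − 4.9651) · e^(0.0293·6/12)
= 69.7649 · e^0.014650 = 69.7649 × 1.014758 = HK$70.79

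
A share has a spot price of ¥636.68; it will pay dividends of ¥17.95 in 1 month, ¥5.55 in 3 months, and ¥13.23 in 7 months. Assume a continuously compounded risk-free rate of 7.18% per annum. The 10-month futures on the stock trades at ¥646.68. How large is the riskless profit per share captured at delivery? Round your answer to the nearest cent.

PV(dividends) I = 17.95·e^(−0.0718·1/12) + 5.55·e^(−0.0718·3/12) + 13.23·e^(−0.0718·7/12) = 35.9815
Fair futures F* = (S − I)·e^(rT) = (636.68 − 35.9815)·e^0.059833 = 600.6985 × 1.061659 = 637.7370
Market ¥646.68 > fair 637.7370: forward overpriced → cash-and-carry (borrow at r, buy the stock and collect the dividends, short the forward).
Profit at T = |F_mkt − F*| = |646.68 − 637.7370| = ¥8.94 per share

¥8.94 per share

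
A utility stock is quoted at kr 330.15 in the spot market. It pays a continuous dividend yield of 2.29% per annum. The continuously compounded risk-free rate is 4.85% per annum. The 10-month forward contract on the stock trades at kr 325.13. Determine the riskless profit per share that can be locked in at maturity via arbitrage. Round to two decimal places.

kr 12.14 per share

Fair forward: F* = S·e^(carry·T), with carry = (r − q) = 0.0485 − 0.0229 = 0.0256
F* = 330.15 · e^(0.0256 × 10/12) = 330.15 · e^0.021333 = 330.15 × 1.021562 = kr 337.2687
Market kr 325.13 < fair kr 337.2687: forward underpriced → reverse cash-and-carry (short spot, go long the forward).
At maturity, profit = |F_mkt − F*| = |325.13 − 337.2687| = kr 12.14 per share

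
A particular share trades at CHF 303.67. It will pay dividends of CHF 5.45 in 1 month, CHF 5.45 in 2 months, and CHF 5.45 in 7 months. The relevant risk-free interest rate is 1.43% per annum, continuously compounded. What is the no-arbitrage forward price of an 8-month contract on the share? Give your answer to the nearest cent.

CHF 290.14

PV(dividends) I = 5.45·e^(−0.0143·1/12) + 5.45·e^(−0.0143·2/12) + 5.45·e^(−0.0143·7/12)
I = 5.4435 + 5.4370 + 5.4047 = 16.2852
F = (S − I)·e^(rT) = (303.67 − 16.2852) · e^(0.0143·8/12)
= 287.3848 · e^0.009533 = 287.3848 × 1.009579 = CHF 290.14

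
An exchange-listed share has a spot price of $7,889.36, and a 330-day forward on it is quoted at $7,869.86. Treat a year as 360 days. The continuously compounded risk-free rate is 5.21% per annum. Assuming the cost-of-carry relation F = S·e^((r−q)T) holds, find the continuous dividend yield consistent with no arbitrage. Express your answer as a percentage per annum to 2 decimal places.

From F = S·e^((r−q)T): (r − q) = ln(F/S)/T
ln(7869.86/7889.36) = ln(0.997528) = -0.002475
(r − q) = -0.002475 / (330/360) = -0.002700
q = r − ln(F/S)/T = 0.0521 + 0.002700 = 0.054800
q = 5.48%

5.48%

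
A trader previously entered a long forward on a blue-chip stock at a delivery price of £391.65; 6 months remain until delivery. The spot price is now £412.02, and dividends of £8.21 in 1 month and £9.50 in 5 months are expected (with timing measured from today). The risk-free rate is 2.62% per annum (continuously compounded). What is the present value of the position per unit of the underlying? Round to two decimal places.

PV(remaining dividends) I = 8.21·e^(−0.0262·1/12) + 9.50·e^(−0.0262·5/12) = 17.5890
Current forward F = (S − I)·e^(rT) = (412.02 − 17.5890)·e^(0.0262·6/12) = 394.4310 × 1.013186 = 399.6320
Value (long) = (F − K)·e^(−rT) = (399.6320 − 391.65) × 0.986985 = 7.8781
Value = £7.88

£7.88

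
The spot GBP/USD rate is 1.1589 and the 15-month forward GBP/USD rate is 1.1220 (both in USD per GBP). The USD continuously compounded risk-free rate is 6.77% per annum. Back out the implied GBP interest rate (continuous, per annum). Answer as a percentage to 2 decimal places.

9.36%

F = S·e^((r_USD − r_GBP)T) ⇒ r_GBP = r_USD − ln(F/S)/T
ln(1.1220/1.1589) = -0.032358; /(15/12) = -0.025886
r_GBP = 0.0677 + 0.025886 = 0.093586
r_GBP = 9.36%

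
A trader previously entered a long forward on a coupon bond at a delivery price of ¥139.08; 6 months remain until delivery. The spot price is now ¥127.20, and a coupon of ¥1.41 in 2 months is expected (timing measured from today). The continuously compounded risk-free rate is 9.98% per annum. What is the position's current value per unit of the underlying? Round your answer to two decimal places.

PV(remaining coupons) I = 1.41·e^(−0.0998·2/12) = 1.3867
Current forward F = (S − I)·e^(rT) = (127.20 − 1.3867)·e^(0.0998·6/12) = 125.8133 × 1.051166 = 132.2507
Value (long) = (F − K)·e^(−rT) = (132.2507 − 139.08) × 0.951325 = -6.4969
Value = -¥6.50

-¥6.50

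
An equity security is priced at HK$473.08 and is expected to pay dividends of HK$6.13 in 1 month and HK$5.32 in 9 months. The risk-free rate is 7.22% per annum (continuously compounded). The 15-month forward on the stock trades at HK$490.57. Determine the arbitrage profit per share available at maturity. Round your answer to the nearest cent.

HK$15.01 per share

PV(dividends) I = 6.13·e^(−0.0722·1/12) + 5.32·e^(−0.0722·9/12) = 11.1328
Fair forward F* = (S − I)·e^(rT) = (473.08 − 11.1328)·e^0.090250 = 461.9472 × 1.094448 = 505.5772
Market HK$490.57 < fair 505.5772: forward underpriced → reverse cash-and-carry (short the stock, invest proceeds at r, pay the dividends, go long the forward).
Profit at T = |F_mkt − F*| = |490.57 − 505.5772| = HK$15.01 per share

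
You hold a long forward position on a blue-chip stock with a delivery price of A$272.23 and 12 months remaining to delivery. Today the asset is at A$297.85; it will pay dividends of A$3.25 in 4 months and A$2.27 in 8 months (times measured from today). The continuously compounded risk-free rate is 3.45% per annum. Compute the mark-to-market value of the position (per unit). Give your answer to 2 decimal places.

A$29.42

PV(remaining dividends) I = 3.25·e^(−0.0345·4/12) + 2.27·e^(−0.0345·8/12) = 5.4312
Current forward F = (S − I)·e^(rT) = (297.85 − 5.4312)·e^(0.0345·12/12) = 292.4188 × 1.035102 = 302.6833
Value (long) = (F − K)·e^(−rT) = (302.6833 − 272.23) × 0.966088 = 29.4206
Value = A$29.42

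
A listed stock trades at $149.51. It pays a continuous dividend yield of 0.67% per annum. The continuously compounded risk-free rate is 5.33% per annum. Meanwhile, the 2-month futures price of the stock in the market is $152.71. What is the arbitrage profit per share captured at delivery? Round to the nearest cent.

$2.03 per share

Fair futures: F* = S·e^(carry·T), with carry = (r − q) = 0.0533 − 0.0067 = 0.0466
F* = 149.51 · e^(0.0466 × 2/12) = 149.51 · e^0.007767 = 149.51 × 1.007797 = $150.6757
Market $152.71 > fair $150.6757: forward overpriced → cash-and-carry (buy spot, short the forward).
At maturity, profit = |F_mkt − F*| = |152.71 − 150.6757| = $2.03 per share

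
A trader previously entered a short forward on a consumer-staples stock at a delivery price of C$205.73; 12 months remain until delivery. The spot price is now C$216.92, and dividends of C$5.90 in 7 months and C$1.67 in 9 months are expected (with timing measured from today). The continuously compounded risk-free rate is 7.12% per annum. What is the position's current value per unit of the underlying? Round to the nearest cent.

PV(remaining dividends) I = 5.90·e^(−0.0712·7/12) + 1.67·e^(−0.0712·9/12) = 7.2431
Current forward F = (S − I)·e^(rT) = (216.92 − 7.2431)·e^(0.0712·12/12) = 209.6769 × 1.073796 = 225.1502
Value (long) = (F − K)·e^(−rT) = (225.1502 − 205.73) × 0.931276 = 18.0856
Short position value = −(long value) = -C$18.09

-C$18.09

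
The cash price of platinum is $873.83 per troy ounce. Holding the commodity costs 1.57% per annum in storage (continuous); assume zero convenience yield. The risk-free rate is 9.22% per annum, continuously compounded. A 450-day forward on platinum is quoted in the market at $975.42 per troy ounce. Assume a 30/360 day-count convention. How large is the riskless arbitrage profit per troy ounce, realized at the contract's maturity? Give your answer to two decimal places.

Fair forward: F* = S·e^(carry·T), with carry = (r + u) = 0.0922 + 0.0157 = 0.1079
F* = 873.83 · e^(0.1079 × 450/360) = 873.83 · e^0.134875 = 873.83 × 1.144394 = $1000.0058
Market $975.42 < fair $1000.0058: forward underpriced → reverse cash-and-carry (short spot, go long the forward).
At maturity, profit = |F_mkt − F*| = |975.42 − 1000.0058| = $24.59 per troy ounce

$24.59 per troy ounce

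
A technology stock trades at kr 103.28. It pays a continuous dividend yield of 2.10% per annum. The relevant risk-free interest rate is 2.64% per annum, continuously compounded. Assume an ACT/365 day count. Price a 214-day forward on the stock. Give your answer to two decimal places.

kr 103.61

F = S·e^((r − q)T) = 103.28 · e^((0.0264 − 0.0210) × 214/365)
= 103.28 · e^0.003166 = 103.28 × 1.003171
F = kr 103.61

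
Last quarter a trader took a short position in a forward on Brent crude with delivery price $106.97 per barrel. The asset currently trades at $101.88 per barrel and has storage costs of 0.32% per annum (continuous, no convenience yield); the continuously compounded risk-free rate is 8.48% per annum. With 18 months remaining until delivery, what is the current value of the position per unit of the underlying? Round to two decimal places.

Current fair forward for the remaining 18 months: F = S·e^((r + u)·T), (r + u) = 0.0848 + 0.0032 = 0.0880
F = 101.88 · e^(0.0880 × 18/12) = 101.88 × 1.141108 = 116.2561
Value of long forward = (F − K)·e^(−rT) = (116.2561 − 106.97) · e^(−0.0848·18/12)
= 9.2861 × 0.880558 = 8.18
Short position value = −(long value) = -$8.18

-$8.18 per barrel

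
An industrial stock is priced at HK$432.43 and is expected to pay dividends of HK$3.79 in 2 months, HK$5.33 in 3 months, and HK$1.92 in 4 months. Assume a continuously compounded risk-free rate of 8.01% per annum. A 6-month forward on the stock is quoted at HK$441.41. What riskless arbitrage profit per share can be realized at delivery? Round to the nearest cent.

PV(dividends) I = 3.79·e^(−0.0801·2/12) + 5.33·e^(−0.0801·3/12) + 1.92·e^(−0.0801·4/12) = 10.8335
Fair forward F* = (S − I)·e^(rT) = (432.43 − 10.8335)·e^0.040050 = 421.5965 × 1.040863 = 438.8242
Market HK$441.41 > fair 438.8242: forward overpriced → cash-and-carry (borrow at r, buy the stock and collect the dividends, short the forward).
Profit at T = |F_mkt − F*| = |441.41 − 438.8242| = HK$2.59 per share

HK$2.59 per share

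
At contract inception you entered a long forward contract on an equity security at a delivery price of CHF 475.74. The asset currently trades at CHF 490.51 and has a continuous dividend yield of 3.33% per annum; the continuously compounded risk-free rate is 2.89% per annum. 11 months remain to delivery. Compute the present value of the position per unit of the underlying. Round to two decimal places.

CHF 12.46

Current fair forward for the remaining 11 months: F = S·e^((r − q)·T), (r − q) = 0.0289 − 0.0333 = -0.0044
F = 490.51 · e^(-0.0044 × 11/12) = 490.51 × 0.995975 = 488.5357
Value of long forward = (F − K)·e^(−rT) = (488.5357 − 475.74) · e^(−0.0289·11/12)
= 12.7957 × 0.973856 = 12.46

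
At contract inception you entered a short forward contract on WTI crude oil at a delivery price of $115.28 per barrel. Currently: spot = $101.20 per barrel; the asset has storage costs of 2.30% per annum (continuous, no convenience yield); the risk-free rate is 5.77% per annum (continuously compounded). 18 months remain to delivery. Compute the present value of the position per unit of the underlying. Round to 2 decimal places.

$0.97 per barrel

Current fair forward for the remaining 18 months: F = S·e^((r + u)·T), (r + u) = 0.0577 + 0.0230 = 0.0807
F = 101.20 · e^(0.0807 × 18/12) = 101.20 × 1.128681 = 114.2225
Value of long forward = (F − K)·e^(−rT) = (114.2225 − 115.28) · e^(−0.0577·18/12)
= -1.0575 × 0.917090 = -0.97
Short position value = −(long value) = $0.97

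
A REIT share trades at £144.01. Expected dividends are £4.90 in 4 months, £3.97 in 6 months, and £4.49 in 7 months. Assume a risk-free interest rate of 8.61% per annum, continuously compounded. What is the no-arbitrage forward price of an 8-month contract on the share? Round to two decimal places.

PV(dividends) I = 4.90·e^(−0.0861·4/12) + 3.97·e^(−0.0861·6/12) + 4.49·e^(−0.0861·7/12)
I = 4.7614 + 3.8027 + 4.2701 = 12.8342
F = (S − I)·e^(rT) = (144.01 − 12.8342) · e^(0.0861·8/12)
= 131.1758 · e^0.057400 = 131.1758 × 1.059079 = £138.93

£138.93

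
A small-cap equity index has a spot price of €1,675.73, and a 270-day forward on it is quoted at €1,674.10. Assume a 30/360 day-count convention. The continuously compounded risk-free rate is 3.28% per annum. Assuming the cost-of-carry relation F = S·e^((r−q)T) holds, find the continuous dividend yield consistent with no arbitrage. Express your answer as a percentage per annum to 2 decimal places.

3.41%

From F = S·e^((r−q)T): (r − q) = ln(F/S)/T
ln(1674.10/1675.73) = ln(0.999027) = -0.000973
(r − q) = -0.000973 / (270/360) = -0.001297
q = r − ln(F/S)/T = 0.0328 + 0.001297 = 0.034097
q = 3.41%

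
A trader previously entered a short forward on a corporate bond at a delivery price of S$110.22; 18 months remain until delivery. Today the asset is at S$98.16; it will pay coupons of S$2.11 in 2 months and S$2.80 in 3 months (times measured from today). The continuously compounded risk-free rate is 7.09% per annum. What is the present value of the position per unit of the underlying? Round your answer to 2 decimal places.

S$5.78

PV(remaining coupons) I = 2.11·e^(−0.0709·2/12) + 2.80·e^(−0.0709·3/12) = 4.8360
Current forward F = (S − I)·e^(rT) = (98.16 − 4.8360)·e^(0.0709·18/12) = 93.3240 × 1.112211 = 103.7960
Value (long) = (F − K)·e^(−rT) = (103.7960 − 110.22) × 0.899110 = -5.7759
Short position value = −(long value) = S$5.78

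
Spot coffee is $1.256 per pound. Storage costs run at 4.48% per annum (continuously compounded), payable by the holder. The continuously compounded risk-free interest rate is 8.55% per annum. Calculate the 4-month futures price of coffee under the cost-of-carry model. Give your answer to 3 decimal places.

$1.312 per pound

Net carry = r + u − y = 0.0855 + 0.0448 − 0.0000 = 0.1303
F = S·e^((r+u−y)T) = 1.256 · e^(0.1303 × 4/12) = 1.256 · e^0.043433
= 1.256 × 1.044390 = $1.312 per pound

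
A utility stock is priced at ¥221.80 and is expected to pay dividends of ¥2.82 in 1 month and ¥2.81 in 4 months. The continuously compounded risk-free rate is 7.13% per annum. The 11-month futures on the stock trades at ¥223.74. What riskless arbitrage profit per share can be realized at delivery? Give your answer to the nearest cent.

PV(dividends) I = 2.82·e^(−0.0713·1/12) + 2.81·e^(−0.0713·4/12) = 5.5473
Fair futures F* = (S − I)·e^(rT) = (221.80 − 5.5473)·e^0.065358 = 216.2527 × 1.067541 = 230.8586
Market ¥223.74 < fair 230.8586: forward underpriced → reverse cash-and-carry (short the stock, invest proceeds at r, pay the dividends, go long the forward).
Profit at T = |F_mkt − F*| = |223.74 − 230.8586| = ¥7.12 per share

¥7.12 per share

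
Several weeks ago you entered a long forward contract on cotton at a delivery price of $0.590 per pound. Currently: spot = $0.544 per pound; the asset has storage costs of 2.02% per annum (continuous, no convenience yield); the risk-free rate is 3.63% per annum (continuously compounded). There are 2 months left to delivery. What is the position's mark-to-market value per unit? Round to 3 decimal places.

Current fair forward for the remaining 2 months: F = S·e^((r + u)·T), (r + u) = 0.0363 + 0.0202 = 0.0565
F = 0.544 · e^(0.0565 × 2/12) = 0.544 × 1.009461 = 0.5491
Value of long forward = (F − K)·e^(−rT) = (0.5491 − 0.590) · e^(−0.0363·2/12)
= -0.0409 × 0.993968 = -0.041

-$0.041 per pound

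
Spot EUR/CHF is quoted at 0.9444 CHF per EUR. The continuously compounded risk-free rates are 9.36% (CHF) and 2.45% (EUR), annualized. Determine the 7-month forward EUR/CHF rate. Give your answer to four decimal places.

F = S·e^((r_CHF − r_EUR)T) = 0.9444 · e^((0.0936 − 0.0245) × 7/12)
= 0.9444 · e^0.040308 = 0.9444 × 1.041131
F = 0.9832 CHF per EUR

0.9832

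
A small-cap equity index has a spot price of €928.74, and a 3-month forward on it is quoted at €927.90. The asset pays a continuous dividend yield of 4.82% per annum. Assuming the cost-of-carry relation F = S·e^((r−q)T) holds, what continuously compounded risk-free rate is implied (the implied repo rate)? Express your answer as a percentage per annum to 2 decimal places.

4.46%

From F = S·e^((r−q)T): (r − q) = ln(F/S)/T
ln(927.90/928.74) = ln(0.999096) = -0.000904
(r − q) = -0.000904 / (3/12) = -0.003616
r = ln(F/S)/T + q = -0.003616 + 0.0482 = 0.044584
r = 4.46%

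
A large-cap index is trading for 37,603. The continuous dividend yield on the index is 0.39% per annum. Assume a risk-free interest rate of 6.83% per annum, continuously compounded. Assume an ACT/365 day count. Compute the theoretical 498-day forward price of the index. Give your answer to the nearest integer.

F = S·e^((r − q)T) = 37603 · e^((0.0683 − 0.0039) × 498/365)
= 37603 · e^0.087866 = 37603 × 1.091842
F = 41,057

41,057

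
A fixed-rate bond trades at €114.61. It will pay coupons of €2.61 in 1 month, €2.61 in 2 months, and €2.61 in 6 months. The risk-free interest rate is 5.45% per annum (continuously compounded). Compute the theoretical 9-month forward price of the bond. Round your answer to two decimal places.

€111.35

PV(coupons) I = 2.61·e^(−0.0545·1/12) + 2.61·e^(−0.0545·2/12) + 2.61·e^(−0.0545·6/12)
I = 2.5982 + 2.5864 + 2.5398 = 7.7244
F = (S − I)·e^(rT) = (114.61 − 7.7244) · e^(0.0545·9/12)
= 106.8856 · e^0.040875 = 106.8856 × 1.041722 = €111.35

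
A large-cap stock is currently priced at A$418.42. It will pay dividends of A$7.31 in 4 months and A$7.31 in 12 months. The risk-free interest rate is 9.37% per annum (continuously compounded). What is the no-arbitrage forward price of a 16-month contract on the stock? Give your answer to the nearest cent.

PV(dividends) I = 7.31·e^(−0.0937·4/12) + 7.31·e^(−0.0937·12/12)
I = 7.0852 + 6.6562 = 13.7414
F = (S − I)·e^(rT) = (418.42 − 13.7414) · e^(0.0937·16/12)
= 404.6786 · e^0.124933 = 404.6786 × 1.133073 = A$458.53

A$458.53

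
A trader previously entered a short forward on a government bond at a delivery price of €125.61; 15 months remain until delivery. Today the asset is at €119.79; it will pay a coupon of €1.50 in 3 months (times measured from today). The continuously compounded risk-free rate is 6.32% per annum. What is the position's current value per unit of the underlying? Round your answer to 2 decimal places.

-€2.24

PV(remaining coupons) I = 1.50·e^(−0.0632·3/12) = 1.4765
Current forward F = (S − I)·e^(rT) = (119.79 − 1.4765)·e^(0.0632·15/12) = 118.3135 × 1.082204 = 128.0393
Value (long) = (F − K)·e^(−rT) = (128.0393 − 125.61) × 0.924040 = 2.2448
Short position value = −(long value) = -€2.24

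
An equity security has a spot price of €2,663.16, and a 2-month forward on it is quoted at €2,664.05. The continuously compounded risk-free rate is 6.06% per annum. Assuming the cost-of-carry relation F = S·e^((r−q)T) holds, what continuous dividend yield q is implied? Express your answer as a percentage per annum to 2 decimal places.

From F = S·e^((r−q)T): (r − q) = ln(F/S)/T
ln(2664.05/2663.16) = ln(1.000334) = 0.000334
(r − q) = 0.000334 / (2/12) = 0.002004
q = r − ln(F/S)/T = 0.0606 − 0.002004 = 0.058596
q = 5.86%

5.86%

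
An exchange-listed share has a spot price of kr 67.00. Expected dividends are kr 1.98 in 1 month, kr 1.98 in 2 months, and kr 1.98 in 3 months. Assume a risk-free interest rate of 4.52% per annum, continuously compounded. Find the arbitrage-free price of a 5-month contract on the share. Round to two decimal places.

PV(dividends) I = 1.98·e^(−0.0452·1/12) + 1.98·e^(−0.0452·2/12) + 1.98·e^(−0.0452·3/12)
I = 1.9726 + 1.9651 + 1.9578 = 5.8955
F = (S − I)·e^(rT) = (67.00 − 5.8955) · e^(0.0452·5/12)
= 61.1045 · e^0.018833 = 61.1045 × 1.019011 = kr 62.27

kr 62.27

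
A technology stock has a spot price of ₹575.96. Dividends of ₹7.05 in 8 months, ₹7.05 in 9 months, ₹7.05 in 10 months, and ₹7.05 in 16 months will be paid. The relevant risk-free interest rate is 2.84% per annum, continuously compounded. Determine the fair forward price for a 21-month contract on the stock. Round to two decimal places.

₹576.42

PV(dividends) I = 7.05·e^(−0.0284·8/12) + 7.05·e^(−0.0284·9/12) + 7.05·e^(−0.0284·10/12) + 7.05·e^(−0.0284·16/12)
I = 6.9178 + 6.9014 + 6.8851 + 6.7880 = 27.4923
F = (S − I)·e^(rT) = (575.96 − 27.4923) · e^(0.0284·21/12)
= 548.4677 · e^0.049700 = 548.4677 × 1.050956 = ₹576.42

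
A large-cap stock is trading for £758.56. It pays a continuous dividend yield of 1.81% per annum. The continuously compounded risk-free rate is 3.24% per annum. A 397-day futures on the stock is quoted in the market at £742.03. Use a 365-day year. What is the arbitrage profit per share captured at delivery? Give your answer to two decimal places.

£28.42 per share

Fair futures: F* = S·e^(carry·T), with carry = (r − q) = 0.0324 − 0.0181 = 0.0143
F* = 758.56 · e^(0.0143 × 397/365) = 758.56 · e^0.015554 = 758.56 × 1.015676 = £770.4512
Market £742.03 < fair £770.4512: forward underpriced → reverse cash-and-carry (short spot, go long the forward).
At maturity, profit = |F_mkt − F*| = |742.03 − 770.4512| = £28.42 per share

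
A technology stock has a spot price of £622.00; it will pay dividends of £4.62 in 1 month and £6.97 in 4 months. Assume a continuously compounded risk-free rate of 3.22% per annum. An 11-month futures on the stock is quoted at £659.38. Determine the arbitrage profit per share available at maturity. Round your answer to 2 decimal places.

£30.59 per share

PV(dividends) I = 4.62·e^(−0.0322·1/12) + 6.97·e^(−0.0322·4/12) = 11.5032
Fair futures F* = (S − I)·e^(rT) = (622.00 − 11.5032)·e^0.029517 = 610.4968 × 1.029957 = 628.7855
Market £659.38 > fair 628.7855: forward overpriced → cash-and-carry (borrow at r, buy the stock and collect the dividends, short the forward).
Profit at T = |F_mkt − F*| = |659.38 − 628.7855| = £30.59 per share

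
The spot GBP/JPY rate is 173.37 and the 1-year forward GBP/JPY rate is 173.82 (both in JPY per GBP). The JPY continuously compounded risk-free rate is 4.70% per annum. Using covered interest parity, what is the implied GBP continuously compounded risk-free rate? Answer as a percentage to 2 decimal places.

F = S·e^((r_JPY − r_GBP)T) ⇒ r_GBP = r_JPY − ln(F/S)/T
ln(173.82/173.37) = 0.002592; /(1) = 0.002592
r_GBP = 0.0470 − 0.002592 = 0.044408
r_GBP = 4.44%

4.44%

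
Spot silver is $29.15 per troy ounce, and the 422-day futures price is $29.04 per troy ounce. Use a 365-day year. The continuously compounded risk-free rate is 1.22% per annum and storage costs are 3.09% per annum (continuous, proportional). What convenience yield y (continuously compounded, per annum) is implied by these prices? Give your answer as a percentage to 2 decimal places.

4.64%

F = S·e^((r+u−y)T) ⇒ (r+u−y) = ln(F/S)/T
ln(29.04/29.15) = -0.003781; /T ⇒ -0.003270
y = r + u − ln(F/S)/T = 0.0122 + 0.0309 + 0.003270 = 0.046370
y = 4.64%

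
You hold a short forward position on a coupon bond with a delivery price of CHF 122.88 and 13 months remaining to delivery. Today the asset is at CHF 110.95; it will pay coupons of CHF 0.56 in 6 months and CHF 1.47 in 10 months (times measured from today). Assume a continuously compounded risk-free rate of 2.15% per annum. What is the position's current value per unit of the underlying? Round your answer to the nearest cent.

PV(remaining coupons) I = 0.56·e^(−0.0215·6/12) + 1.47·e^(−0.0215·10/12) = 1.9979
Current forward F = (S − I)·e^(rT) = (110.95 − 1.9979)·e^(0.0215·13/12) = 108.9521 × 1.023565 = 111.5196
Value (long) = (F − K)·e^(−rT) = (111.5196 − 122.88) × 0.976977 = -11.0988
Short position value = −(long value) = CHF 11.10

CHF 11.10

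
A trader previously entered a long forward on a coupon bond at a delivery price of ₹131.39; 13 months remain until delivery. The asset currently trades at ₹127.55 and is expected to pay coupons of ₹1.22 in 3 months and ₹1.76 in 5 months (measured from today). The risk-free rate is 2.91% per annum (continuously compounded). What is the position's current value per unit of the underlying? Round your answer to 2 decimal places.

-₹2.71

PV(remaining coupons) I = 1.22·e^(−0.0291·3/12) + 1.76·e^(−0.0291·5/12) = 2.9499
Current forward F = (S − I)·e^(rT) = (127.55 − 2.9499)·e^(0.0291·13/12) = 124.6001 × 1.032027 = 128.5907
Value (long) = (F − K)·e^(−rT) = (128.5907 − 131.39) × 0.968967 = -2.7124
Value = -₹2.71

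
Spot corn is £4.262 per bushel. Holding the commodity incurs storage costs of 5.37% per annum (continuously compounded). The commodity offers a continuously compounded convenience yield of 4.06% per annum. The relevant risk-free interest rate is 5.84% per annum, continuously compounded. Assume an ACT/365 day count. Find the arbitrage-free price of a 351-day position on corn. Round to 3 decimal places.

Net carry = r + u − y = 0.0584 + 0.0537 − 0.0406 = 0.0715
F = S·e^((r+u−y)T) = 4.262 · e^(0.0715 × 351/365) = 4.262 · e^0.068758
= 4.262 × 1.071177 = £4.565 per bushel

£4.565 per bushel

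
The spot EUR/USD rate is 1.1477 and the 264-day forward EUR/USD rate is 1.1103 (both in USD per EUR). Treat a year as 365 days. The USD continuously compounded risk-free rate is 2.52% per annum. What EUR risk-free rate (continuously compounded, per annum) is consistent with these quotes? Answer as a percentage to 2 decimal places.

F = S·e^((r_USD − r_EUR)T) ⇒ r_EUR = r_USD − ln(F/S)/T
ln(1.1103/1.1477) = -0.033130; /(264/365) = -0.045805
r_EUR = 0.0252 + 0.045805 = 0.071005
r_EUR = 7.10%

7.10%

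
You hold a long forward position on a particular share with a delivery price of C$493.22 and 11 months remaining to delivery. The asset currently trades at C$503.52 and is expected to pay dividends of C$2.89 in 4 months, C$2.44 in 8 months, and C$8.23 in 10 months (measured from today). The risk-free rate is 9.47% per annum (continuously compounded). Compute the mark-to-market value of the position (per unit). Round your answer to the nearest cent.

C$38.61

PV(remaining dividends) I = 2.89·e^(−0.0947·4/12) + 2.44·e^(−0.0947·8/12) + 8.23·e^(−0.0947·10/12) = 12.6964
Current forward F = (S − I)·e^(rT) = (503.52 − 12.6964)·e^(0.0947·11/12) = 490.8236 × 1.090688 = 535.3354
Value (long) = (F − K)·e^(−rT) = (535.3354 − 493.22) × 0.916853 = 38.6136
Value = C$38.61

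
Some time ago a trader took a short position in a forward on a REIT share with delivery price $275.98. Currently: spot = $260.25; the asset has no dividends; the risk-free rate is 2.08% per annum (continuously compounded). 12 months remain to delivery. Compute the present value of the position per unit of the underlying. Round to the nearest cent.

Current fair forward for the remaining 12 months: F = S·e^(r·T), r = 0.0208
F = 260.25 · e^(0.0208 × 12/12) = 260.25 × 1.021018 = 265.7199
Value of long forward = (F − K)·e^(−rT) = (265.7199 − 275.98) · e^(−0.0208·12/12)
= -10.2601 × 0.979415 = -10.05
Short position value = −(long value) = $10.05

$10.05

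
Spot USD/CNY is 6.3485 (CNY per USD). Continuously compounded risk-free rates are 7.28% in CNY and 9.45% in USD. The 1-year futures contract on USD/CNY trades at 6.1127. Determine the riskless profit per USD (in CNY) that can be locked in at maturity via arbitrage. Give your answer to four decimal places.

Fair futures: F* = S·e^(carry·T), with carry = (r_CNY − r_USD) = 0.0728 − 0.0945 = -0.0217
F* = 6.3485 · e^(-0.0217 × 1) = 6.3485 · e^-0.021700 = 6.3485 × 0.978534 = 6.2122
Market 6.1127 < fair 6.2122: forward underpriced → reverse cash-and-carry (short spot, go long the forward).
At maturity, profit = |F_mkt − F*| = |6.1127 − 6.2122| = 0.0995 per USD (in CNY)

0.0995 per USD (in CNY)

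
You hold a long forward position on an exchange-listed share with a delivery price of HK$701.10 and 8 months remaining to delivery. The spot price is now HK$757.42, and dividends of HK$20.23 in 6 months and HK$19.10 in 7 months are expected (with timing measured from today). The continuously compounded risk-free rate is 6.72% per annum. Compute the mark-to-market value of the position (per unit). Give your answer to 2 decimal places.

HK$49.11

PV(remaining dividends) I = 20.23·e^(−0.0672·6/12) + 19.10·e^(−0.0672·7/12) = 37.9273
Current forward F = (S − I)·e^(rT) = (757.42 − 37.9273)·e^(0.0672·8/12) = 719.4927 × 1.045819 = 752.4591
Value (long) = (F − K)·e^(−rT) = (752.4591 − 701.10) × 0.956189 = 49.1090
Value = HK$49.11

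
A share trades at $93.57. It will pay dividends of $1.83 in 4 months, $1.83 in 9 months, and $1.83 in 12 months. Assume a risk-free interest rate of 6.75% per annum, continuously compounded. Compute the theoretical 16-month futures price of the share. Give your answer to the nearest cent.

PV(dividends) I = 1.83·e^(−0.0675·4/12) + 1.83·e^(−0.0675·9/12) + 1.83·e^(−0.0675·12/12)
I = 1.7893 + 1.7397 + 1.7106 = 5.2396
F = (S − I)·e^(rT) = (93.57 − 5.2396) · e^(0.0675·16/12)
= 88.3304 · e^0.090000 = 88.3304 × 1.094174 = $96.65

$96.65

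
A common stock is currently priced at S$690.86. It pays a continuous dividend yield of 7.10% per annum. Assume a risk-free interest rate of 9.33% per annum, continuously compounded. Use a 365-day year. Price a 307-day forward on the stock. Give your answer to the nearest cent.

S$703.94

F = S·e^((r − q)T) = 690.86 · e^((0.0933 − 0.0710) × 307/365)
= 690.86 · e^0.018756 = 690.86 × 1.018933
F = S$703.94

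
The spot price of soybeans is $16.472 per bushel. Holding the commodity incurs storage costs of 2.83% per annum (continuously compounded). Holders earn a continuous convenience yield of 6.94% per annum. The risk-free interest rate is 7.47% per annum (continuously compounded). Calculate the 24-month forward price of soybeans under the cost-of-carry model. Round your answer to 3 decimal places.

Net carry = r + u − y = 0.0747 + 0.0283 − 0.0694 = 0.0336
F = S·e^((r+u−y)T) = 16.472 · e^(0.0336 × 24/12) = 16.472 · e^0.067200
= 16.472 × 1.069509 = $17.617 per bushel

$17.617 per bushel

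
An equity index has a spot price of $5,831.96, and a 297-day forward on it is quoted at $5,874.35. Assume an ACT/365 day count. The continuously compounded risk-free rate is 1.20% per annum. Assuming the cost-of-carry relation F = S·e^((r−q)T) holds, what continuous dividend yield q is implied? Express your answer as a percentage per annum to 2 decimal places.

0.31%

From F = S·e^((r−q)T): (r − q) = ln(F/S)/T
ln(5874.35/5831.96) = ln(1.007269) = 0.007243
(r − q) = 0.007243 / (297/365) = 0.008901
q = r − ln(F/S)/T = 0.0120 − 0.008901 = 0.003099
q = 0.31%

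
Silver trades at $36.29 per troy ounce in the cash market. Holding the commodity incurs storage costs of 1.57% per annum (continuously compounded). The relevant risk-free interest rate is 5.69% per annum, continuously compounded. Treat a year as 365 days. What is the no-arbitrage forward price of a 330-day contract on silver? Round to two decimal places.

Net carry = r + u − y = 0.0569 + 0.0157 − 0.0000 = 0.0726
F = S·e^((r+u−y)T) = 36.29 · e^(0.0726 × 330/365) = 36.29 · e^0.065638
= 36.29 × 1.067840 = $38.75 per troy ounce

$38.75 per troy ounce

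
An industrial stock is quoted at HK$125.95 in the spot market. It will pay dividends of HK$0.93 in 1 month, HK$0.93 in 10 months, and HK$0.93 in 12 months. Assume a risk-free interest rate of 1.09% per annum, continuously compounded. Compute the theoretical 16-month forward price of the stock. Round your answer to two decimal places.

HK$124.98

PV(dividends) I = 0.93·e^(−0.0109·1/12) + 0.93·e^(−0.0109·10/12) + 0.93·e^(−0.0109·12/12)
I = 0.9292 + 0.9216 + 0.9199 = 2.7707
F = (S − I)·e^(rT) = (125.95 − 2.7707) · e^(0.0109·16/12)
= 123.1793 · e^0.014533 = 123.1793 × 1.014639 = HK$124.98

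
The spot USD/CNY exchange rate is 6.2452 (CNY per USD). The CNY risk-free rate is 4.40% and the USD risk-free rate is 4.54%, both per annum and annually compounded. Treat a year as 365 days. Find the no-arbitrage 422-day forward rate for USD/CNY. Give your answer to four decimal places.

6.2355

By covered interest parity, F = S · (1+r_CNY)^T / (1+r_USD)^T
= 6.2452 × 1.051044 / 1.052674 = 6.2452 × 0.998452
F = 6.2355 CNY per USD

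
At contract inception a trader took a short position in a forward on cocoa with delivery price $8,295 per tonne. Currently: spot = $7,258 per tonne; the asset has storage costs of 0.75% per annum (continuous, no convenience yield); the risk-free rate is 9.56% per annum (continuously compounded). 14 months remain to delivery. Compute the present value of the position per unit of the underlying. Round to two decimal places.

$97.77 per tonne

Current fair forward for the remaining 14 months: F = S·e^((r + u)·T), (r + u) = 0.0956 + 0.0075 = 0.1031
F = 7258 · e^(0.1031 × 14/12) = 7258 × 1.12781635 = 8185.6911
Value of long forward = (F − K)·e^(−rT) = (8185.6911 − 8295) · e^(−0.0956·14/12)
= -109.3089 × 0.89446158 = -97.77
Short position value = −(long value) = $97.77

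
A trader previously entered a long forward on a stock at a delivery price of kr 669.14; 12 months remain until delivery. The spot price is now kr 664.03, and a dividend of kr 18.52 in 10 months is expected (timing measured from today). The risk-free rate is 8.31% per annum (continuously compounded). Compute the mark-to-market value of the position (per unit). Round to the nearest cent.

kr 30.97

PV(remaining dividends) I = 18.52·e^(−0.0831·10/12) = 17.2809
Current forward F = (S − I)·e^(rT) = (664.03 − 17.2809)·e^(0.0831·12/12) = 646.7491 × 1.086650 = 702.7899
Value (long) = (F − K)·e^(−rT) = (702.7899 − 669.14) × 0.920259 = 30.9666
Value = kr 30.97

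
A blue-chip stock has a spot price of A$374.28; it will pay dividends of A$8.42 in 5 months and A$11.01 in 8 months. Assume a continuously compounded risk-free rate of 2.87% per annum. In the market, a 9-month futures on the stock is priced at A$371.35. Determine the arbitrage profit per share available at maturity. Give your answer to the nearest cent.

PV(dividends) I = 8.42·e^(−0.0287·5/12) + 11.01·e^(−0.0287·8/12) = 19.1213
Fair futures F* = (S − I)·e^(rT) = (374.28 − 19.1213)·e^0.021525 = 355.1587 × 1.021758 = 362.8862
Market A$371.35 > fair 362.8862: forward overpriced → cash-and-carry (borrow at r, buy the stock and collect the dividends, short the forward).
Profit at T = |F_mkt − F*| = |371.35 − 362.8862| = A$8.46 per share

A$8.46 per share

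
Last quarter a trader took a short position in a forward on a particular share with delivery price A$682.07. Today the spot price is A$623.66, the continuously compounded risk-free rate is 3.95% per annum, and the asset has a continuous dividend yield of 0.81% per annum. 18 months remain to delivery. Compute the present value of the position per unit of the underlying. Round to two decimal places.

Current fair forward for the remaining 18 months: F = S·e^((r − q)·T), (r − q) = 0.0395 − 0.0081 = 0.0314
F = 623.66 · e^(0.0314 × 18/12) = 623.66 × 1.048227 = 653.7373
Value of long forward = (F − K)·e^(−rT) = (653.7373 − 682.07) · e^(−0.0395·18/12)
= -28.3327 × 0.942471 = -26.70
Short position value = −(long value) = A$26.70

A$26.70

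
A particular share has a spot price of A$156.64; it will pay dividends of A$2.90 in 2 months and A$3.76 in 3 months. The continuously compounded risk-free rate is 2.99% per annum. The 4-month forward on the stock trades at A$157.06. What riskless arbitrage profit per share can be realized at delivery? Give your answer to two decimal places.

A$5.53 per share

PV(dividends) I = 2.90·e^(−0.0299·2/12) + 3.76·e^(−0.0299·3/12) = 6.6176
Fair forward F* = (S − I)·e^(rT) = (156.64 − 6.6176)·e^0.009967 = 150.0224 × 1.010017 = 151.5252
Market A$157.06 > fair 151.5252: forward overpriced → cash-and-carry (borrow at r, buy the stock and collect the dividends, short the forward).
Profit at T = |F_mkt − F*| = |157.06 − 151.5252| = A$5.53 per share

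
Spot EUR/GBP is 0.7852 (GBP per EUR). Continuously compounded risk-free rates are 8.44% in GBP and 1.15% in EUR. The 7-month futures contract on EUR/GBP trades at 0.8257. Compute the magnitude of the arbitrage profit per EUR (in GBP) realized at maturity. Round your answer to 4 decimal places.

0.0064 per EUR (in GBP)

Fair futures: F* = S·e^(carry·T), with carry = (r_GBP − r_EUR) = 0.0844 − 0.0115 = 0.0729
F* = 0.7852 · e^(0.0729 × 7/12) = 0.7852 · e^0.042525 = 0.7852 × 1.043442 = 0.8193
Market 0.8257 > fair 0.8193: forward overpriced → cash-and-carry (buy spot, short the forward).
At maturity, profit = |F_mkt − F*| = |0.8257 − 0.8193| = 0.0064 per EUR (in GBP)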